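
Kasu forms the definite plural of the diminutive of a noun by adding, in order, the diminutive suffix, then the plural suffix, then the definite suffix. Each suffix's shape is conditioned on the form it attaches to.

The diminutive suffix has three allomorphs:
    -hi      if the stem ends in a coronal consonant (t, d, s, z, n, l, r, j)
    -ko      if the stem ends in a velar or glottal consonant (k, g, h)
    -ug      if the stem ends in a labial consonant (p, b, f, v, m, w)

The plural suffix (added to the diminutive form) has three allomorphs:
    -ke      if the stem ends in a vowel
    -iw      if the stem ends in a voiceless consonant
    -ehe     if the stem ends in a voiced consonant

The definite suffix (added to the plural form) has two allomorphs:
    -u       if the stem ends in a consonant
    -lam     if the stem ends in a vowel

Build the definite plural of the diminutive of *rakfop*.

The final consonant of *rakfop* is /p/, which is labial, so the diminutive suffix is -ug, giving *rakfopug*.
The diminutive form *rakfopug* — final sound /g/ (a voiced consonant) → -ehe → *rakfopugehe*.
Since the final sound of the plural form *rakfopugehe* is /e/ (a vowel), it takes -lam, giving *rakfopugehelam*.

rakfopugehelam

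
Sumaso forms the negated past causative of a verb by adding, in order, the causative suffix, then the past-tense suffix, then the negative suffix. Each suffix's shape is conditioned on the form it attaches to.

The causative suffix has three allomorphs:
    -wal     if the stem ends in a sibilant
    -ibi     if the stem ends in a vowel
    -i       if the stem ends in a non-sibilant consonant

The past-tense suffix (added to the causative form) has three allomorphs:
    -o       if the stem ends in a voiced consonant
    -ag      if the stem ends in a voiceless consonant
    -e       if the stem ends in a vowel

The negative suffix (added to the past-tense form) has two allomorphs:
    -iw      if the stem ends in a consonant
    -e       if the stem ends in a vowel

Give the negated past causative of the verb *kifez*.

*kifez* — final sound /z/ (a sibilant) → -wal → *kifezwal*.
Since the final sound of the causative form *kifezwal* is /l/ (a voiced consonant), it takes -o, giving *kifezwalo*.
The past-tense form *kifezwalo*: final sound = /o/, a vowel → -e → *kifezwaloe*.

kifezwaloe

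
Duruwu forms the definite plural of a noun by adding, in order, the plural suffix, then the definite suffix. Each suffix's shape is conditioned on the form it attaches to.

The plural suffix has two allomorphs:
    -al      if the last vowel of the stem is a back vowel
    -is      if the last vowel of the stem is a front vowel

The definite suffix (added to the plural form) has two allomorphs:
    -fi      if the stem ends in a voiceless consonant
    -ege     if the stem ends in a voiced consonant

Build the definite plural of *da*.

Since the last vowel of *da* is /a/ (a back vowel), it takes -al, giving *daal*.
Since the final consonant of the plural form *daal* is /l/ (voiced), it takes -ege, giving *daalege*.

daalege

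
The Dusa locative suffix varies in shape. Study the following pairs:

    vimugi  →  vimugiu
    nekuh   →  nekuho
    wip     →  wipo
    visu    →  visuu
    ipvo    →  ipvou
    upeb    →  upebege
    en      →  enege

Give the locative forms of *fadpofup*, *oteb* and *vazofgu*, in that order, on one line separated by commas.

fadpofupo, otebege, vazofguu

The suffix is conditioned by the final sound: -o when the stem ends in a voiceless consonant (*nekuh*, *wip*); -ege when the stem ends in a voiced consonant (*upeb*, *en*); -u when the stem ends in a vowel (*vimugi*, *visu*, *ipvo*).
*fadpofup* — final sound /p/ (a voiceless consonant) → -o → *fadpofupo*.
The final sound of *oteb* is /b/, which is a voiced consonant, so the suffix is -ege, giving *otebege*.
*vazofgu* — final sound /u/ (a vowel) → -u → *vazofguu*.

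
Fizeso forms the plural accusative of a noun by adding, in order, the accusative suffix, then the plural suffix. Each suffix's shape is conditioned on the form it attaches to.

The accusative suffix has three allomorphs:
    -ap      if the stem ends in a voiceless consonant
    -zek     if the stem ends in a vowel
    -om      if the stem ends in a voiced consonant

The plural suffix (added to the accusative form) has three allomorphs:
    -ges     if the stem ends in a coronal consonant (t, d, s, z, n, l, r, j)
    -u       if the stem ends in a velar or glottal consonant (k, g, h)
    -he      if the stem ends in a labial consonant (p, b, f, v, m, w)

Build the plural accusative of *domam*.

*domam* — final sound /m/ (a voiced consonant) → -om → *domamom*.
The final consonant of the accusative form *domamom* is /m/, which is labial, so the plural suffix is -he, giving *domamomhe*.

domamomhe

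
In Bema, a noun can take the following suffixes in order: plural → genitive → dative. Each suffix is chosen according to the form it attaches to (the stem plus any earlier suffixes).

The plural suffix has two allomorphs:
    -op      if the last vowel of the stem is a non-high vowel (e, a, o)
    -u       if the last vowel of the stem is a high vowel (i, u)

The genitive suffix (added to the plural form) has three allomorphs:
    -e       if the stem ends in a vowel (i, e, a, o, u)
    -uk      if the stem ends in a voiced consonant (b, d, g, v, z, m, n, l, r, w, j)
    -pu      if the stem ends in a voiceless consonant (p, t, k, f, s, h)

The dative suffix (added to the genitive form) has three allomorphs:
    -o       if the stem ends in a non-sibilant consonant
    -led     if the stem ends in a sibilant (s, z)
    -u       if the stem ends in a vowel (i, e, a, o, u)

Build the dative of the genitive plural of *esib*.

esibueu

*esib* — last vowel /i/ (a high vowel) → -u → *esibu*.
The final sound of the plural form *esibu* is /u/, which is a vowel, so the genitive suffix is -e, giving *esibue*.
The genitive form *esibue* — final sound /e/ (a vowel) → -u → *esibueu*.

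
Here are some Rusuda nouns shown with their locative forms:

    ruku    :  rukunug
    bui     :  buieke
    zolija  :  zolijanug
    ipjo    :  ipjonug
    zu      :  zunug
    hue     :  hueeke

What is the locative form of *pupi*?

pupieke

The pattern is front/back vowel harmony: -eke when the last vowel of the stem is a front vowel (*bui*, *hue*); -nug when the last vowel of the stem is a back vowel (*ruku*, *zolija*, *ipjo*, *zu*).
The last vowel of *pupi* is /i/, which is a front vowel, so the suffix is -eke, giving *pupieke*.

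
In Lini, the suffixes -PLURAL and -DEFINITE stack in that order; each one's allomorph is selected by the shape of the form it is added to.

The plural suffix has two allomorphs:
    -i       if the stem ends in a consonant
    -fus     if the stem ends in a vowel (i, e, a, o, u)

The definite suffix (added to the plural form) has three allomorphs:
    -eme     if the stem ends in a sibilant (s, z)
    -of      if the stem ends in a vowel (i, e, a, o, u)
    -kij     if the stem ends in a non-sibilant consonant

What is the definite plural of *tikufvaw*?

tikufvawiof

Since the final sound of *tikufvaw* is /w/ (a consonant), it takes -i, giving *tikufvawi*.
The plural form *tikufvawi* — final sound /i/ (a vowel) → -of → *tikufvawiof*.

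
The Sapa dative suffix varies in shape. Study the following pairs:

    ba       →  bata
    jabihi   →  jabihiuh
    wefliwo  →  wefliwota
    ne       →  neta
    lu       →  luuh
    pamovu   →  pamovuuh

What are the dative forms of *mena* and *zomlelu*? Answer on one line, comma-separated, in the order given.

Looking at the last vowel of each stem: -uh when the last vowel of the stem is a high vowel (*jabihi*, *lu*, *pamovu*); -ta when the last vowel of the stem is a non-high vowel (*ba*, *wefliwo*, *ne*).
*mena*: last vowel = /a/, a non-high vowel → -ta → *menata*.
The last vowel of *zomlelu* is /u/, which is a high vowel, so the suffix is -uh, giving *zomleluuh*.

menata, zomleluuh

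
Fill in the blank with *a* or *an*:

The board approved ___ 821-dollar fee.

an

The indefinite article is chosen by the initial *sound* of the following word, not its spelling.
The number *821* is spoken "eight hundred …", beginning with /eɪt/ — a vowel sound.
So the article is *an*: The board approved an 821-dollar fee.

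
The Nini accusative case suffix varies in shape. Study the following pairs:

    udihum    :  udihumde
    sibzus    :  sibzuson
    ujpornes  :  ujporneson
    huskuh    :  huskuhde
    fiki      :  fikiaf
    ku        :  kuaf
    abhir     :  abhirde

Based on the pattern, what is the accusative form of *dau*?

dauaf

The suffix is conditioned by the final sound: -on when the stem ends in a sibilant (*sibzus*, *ujpornes*); -de when the stem ends in a non-sibilant consonant (*udihum*, *huskuh*, *abhir*); -af when the stem ends in a vowel (*fiki*, *ku*).
Since the final sound of *dau* is /u/ (a vowel), it takes -af, giving *dauaf*.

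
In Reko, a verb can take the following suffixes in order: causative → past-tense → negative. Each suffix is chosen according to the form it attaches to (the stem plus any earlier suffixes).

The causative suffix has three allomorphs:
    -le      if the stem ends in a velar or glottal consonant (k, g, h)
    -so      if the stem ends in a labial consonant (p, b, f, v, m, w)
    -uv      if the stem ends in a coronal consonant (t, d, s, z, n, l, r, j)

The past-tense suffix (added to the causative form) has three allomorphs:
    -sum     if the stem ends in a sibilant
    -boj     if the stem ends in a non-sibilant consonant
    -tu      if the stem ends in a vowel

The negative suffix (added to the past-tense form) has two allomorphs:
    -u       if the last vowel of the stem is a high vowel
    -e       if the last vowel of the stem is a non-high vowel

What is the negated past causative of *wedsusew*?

*wedsusew* — final consonant /w/ (labial) → -so → *wedsusewso*.
Since the final sound of the causative form *wedsusewso* is /o/ (a vowel), it takes -tu, giving *wedsusewsotu*.
The last vowel of the past-tense form *wedsusewsotu* is /u/, which is a high vowel, so the negative suffix is -u, giving *wedsusewsotuu*.

wedsusewsotuu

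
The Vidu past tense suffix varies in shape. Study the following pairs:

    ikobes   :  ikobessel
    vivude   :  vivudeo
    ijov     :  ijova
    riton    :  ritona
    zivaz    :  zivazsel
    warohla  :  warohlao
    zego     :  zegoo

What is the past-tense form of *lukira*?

The pattern is sibilance of the final sound: -sel when the stem ends in a sibilant (*ikobes*, *zivaz*); -a when the stem ends in a non-sibilant consonant (*ijov*, *riton*); -o when the stem ends in a vowel (*vivude*, *warohla*, *zego*).
The final sound of *lukira* is /a/, which is a vowel, so the suffix is -o, giving *lukirao*.

lukirao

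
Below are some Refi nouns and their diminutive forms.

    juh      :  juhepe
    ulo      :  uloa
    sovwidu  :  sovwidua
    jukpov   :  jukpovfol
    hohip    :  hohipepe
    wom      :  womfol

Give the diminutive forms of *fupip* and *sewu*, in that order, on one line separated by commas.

fupipepe, sewua

The pattern is voicing of the final sound: -epe when the stem ends in a voiceless consonant (*juh*, *hohip*); -fol when the stem ends in a voiced consonant (*jukpov*, *wom*); -a when the stem ends in a vowel (*ulo*, *sovwidu*).
*fupip* — final sound /p/ (a voiceless consonant) → -epe → *fupipepe*.
*sewu*: final sound = /u/, a vowel → -a → *sewua*.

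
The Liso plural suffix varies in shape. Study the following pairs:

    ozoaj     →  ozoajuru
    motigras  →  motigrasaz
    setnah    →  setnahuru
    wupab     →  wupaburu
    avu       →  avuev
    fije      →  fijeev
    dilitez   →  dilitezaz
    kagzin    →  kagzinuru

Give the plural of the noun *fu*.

fuev

The suffix is conditioned by the final sound: -az when the stem ends in a sibilant (*motigras*, *dilitez*); -uru when the stem ends in a non-sibilant consonant (*ozoaj*, *setnah*, *wupab*, *kagzin*); -ev when the stem ends in a vowel (*avu*, *fije*).
*fu*: final sound = /u/, a vowel → -ev → *fuev*.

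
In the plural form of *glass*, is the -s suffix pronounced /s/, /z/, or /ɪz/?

The stem *glass* ends in a sibilant (/s, z, ʃ, ʒ, tʃ, dʒ/).
The plural suffix surfaces as /ɪz/ after sibilants, /s/ after other voiceless consonants, and /z/ after other voiced sounds.
So the plural -s on *glass* is pronounced /ɪz/.

/ɪz/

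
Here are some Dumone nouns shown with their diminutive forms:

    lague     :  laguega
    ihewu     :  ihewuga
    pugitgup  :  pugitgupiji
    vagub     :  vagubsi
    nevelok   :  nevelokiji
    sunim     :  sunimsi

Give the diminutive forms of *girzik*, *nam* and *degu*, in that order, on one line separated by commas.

The suffix is conditioned by the final sound: -iji when the stem ends in a voiceless consonant (*pugitgup*, *nevelok*); -si when the stem ends in a voiced consonant (*vagub*, *sunim*); -ga when the stem ends in a vowel (*lague*, *ihewu*).
*girzik* — final sound /k/ (a voiceless consonant) → -iji → *girzikiji*.
The final sound of *nam* is /m/, which is a voiced consonant, so the suffix is -si, giving *namsi*.
The final sound of *degu* is /u/, which is a vowel, so the suffix is -ga, giving *deguga*.

girzikiji, namsi, deguga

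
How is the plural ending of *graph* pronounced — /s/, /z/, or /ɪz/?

The stem *graph* ends in a voiceless non-sibilant consonant.
The plural suffix surfaces as /ɪz/ after sibilants, /s/ after other voiceless consonants, and /z/ after other voiced sounds.
So the plural -s on *graph* is pronounced /s/.

/s/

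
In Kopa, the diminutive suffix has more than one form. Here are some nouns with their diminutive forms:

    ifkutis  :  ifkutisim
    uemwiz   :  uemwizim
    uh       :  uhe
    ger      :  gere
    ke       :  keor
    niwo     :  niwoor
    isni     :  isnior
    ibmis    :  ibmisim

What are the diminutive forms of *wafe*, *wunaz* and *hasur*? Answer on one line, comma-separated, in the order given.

wafeor, wunazim, hasure

Looking at the final sound of each stem: -im when the stem ends in a sibilant (*ifkutis*, *uemwiz*, *ibmis*); -e when the stem ends in a non-sibilant consonant (*uh*, *ger*); -or when the stem ends in a vowel (*ke*, *niwo*, *isni*).
*wafe*: final sound = /e/, a vowel → -or → *wafeor*.
*wunaz*: final sound = /z/, a sibilant → -im → *wunazim*.
*hasur* — final sound /r/ (a non-sibilant consonant) → -e → *hasure*.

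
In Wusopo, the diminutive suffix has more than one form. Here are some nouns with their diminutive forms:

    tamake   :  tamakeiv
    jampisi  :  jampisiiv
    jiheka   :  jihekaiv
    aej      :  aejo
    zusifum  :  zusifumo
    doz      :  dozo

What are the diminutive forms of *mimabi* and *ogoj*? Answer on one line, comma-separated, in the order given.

mimabiiv, ogojo

The alternation tracks the final sound of the stem — -o when the stem ends in a consonant (*aej*, *zusifum*, *doz*); -iv when the stem ends in a vowel (*tamake*, *jampisi*, *jiheka*).
*mimabi* — final sound /i/ (a vowel) → -iv → *mimabiiv*.
*ogoj*: final sound = /j/, a consonant → -o → *ogojo*.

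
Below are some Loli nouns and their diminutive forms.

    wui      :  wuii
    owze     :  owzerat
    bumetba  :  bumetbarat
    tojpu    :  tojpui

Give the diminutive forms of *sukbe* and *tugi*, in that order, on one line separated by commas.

sukberat, tugii

The suffix is conditioned by the last vowel: -i when the last vowel of the stem is a high vowel (*wui*, *tojpu*); -rat when the last vowel of the stem is a non-high vowel (*owze*, *bumetba*).
*sukbe* — last vowel /e/ (a non-high vowel) → -rat → *sukberat*.
*tugi*: last vowel = /i/, a high vowel → -i → *tugii*.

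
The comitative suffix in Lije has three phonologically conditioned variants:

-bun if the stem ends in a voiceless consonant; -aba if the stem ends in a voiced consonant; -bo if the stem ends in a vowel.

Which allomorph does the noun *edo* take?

-bo

The final sound of *edo* is /o/, which is a vowel, so the suffix is -bo.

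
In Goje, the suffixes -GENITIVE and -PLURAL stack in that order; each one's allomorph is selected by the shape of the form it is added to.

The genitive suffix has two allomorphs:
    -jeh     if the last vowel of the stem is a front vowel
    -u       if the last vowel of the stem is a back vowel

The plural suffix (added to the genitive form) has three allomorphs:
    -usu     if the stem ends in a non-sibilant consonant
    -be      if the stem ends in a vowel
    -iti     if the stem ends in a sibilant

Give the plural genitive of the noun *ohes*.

Since the last vowel of *ohes* is /e/ (a front vowel), it takes -jeh, giving *ohesjeh*.
The final sound of the genitive form *ohesjeh* is /h/, which is a non-sibilant consonant, so the plural suffix is -usu, giving *ohesjehusu*.

ohesjehusu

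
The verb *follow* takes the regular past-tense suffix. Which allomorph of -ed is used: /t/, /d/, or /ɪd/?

The stem *follow* ends in a voiced sound other than /d/.
The -ed suffix is realized as /ɪd/ after /t, d/; as /t/ after other voiceless consonants; and as /d/ after other voiced sounds.
So -ed on *follow* is pronounced /d/.

/d/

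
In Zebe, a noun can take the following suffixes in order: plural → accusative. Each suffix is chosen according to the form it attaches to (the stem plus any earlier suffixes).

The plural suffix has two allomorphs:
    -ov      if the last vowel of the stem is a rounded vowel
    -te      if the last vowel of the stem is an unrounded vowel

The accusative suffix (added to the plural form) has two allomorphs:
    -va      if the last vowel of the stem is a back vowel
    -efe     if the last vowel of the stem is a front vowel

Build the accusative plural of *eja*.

ejateefe

*eja* — last vowel /a/ (an unrounded vowel) → -te → *ejate*.
Since the last vowel of the plural form *ejate* is /e/ (a front vowel), it takes -efe, giving *ejateefe*.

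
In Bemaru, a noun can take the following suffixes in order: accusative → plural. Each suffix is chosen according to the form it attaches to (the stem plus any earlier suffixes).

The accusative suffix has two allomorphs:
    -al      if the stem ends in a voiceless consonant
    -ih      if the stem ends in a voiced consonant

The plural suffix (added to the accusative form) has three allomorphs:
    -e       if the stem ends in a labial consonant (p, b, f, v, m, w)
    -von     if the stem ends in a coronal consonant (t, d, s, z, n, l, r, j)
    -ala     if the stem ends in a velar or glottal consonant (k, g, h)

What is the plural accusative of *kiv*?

kivihala

The final consonant of *kiv* is /v/, which is voiced, so the accusative suffix is -ih, giving *kivih*.
The accusative form *kivih* — final consonant /h/ (velar/glottal) → -ala → *kivihala*.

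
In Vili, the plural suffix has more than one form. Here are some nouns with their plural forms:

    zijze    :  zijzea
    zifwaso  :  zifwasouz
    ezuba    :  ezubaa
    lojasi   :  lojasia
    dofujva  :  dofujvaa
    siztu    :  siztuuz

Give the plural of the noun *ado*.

Looking at the last vowel of each stem: -uz when the last vowel of the stem is a rounded vowel (*zifwaso*, *siztu*); -a when the last vowel of the stem is an unrounded vowel (*zijze*, *ezuba*, *lojasi*, *dofujva*).
*ado* — last vowel /o/ (a rounded vowel) → -uz → *adouz*.

adouz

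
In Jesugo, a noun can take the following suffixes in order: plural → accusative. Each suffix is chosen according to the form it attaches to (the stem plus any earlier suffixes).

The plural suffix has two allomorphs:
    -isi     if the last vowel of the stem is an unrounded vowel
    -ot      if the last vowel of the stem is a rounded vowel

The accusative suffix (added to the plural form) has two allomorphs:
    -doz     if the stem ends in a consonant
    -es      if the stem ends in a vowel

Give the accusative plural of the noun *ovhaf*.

*ovhaf*: last vowel = /a/, an unrounded vowel → -isi → *ovhafisi*.
Since the final sound of the plural form *ovhafisi* is /i/ (a vowel), it takes -es, giving *ovhafisies*.

ovhafisies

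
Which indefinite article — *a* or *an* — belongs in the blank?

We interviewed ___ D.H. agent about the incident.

a

The indefinite article is chosen by the initial *sound* of the following word, not its spelling.
The initialism *D.H.* is read letter by letter; the first letter, D, is pronounced /diː/, which begins with a consonant sound.
So the article is *a*: We interviewed a D.H. agent about the incident.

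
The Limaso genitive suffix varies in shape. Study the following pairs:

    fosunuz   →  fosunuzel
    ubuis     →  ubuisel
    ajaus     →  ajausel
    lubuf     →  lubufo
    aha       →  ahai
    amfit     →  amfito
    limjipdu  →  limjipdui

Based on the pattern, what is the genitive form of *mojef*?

The suffix is conditioned by the final sound: -el when the stem ends in a sibilant (*fosunuz*, *ubuis*, *ajaus*); -o when the stem ends in a non-sibilant consonant (*lubuf*, *amfit*); -i when the stem ends in a vowel (*aha*, *limjipdu*).
*mojef* — final sound /f/ (a non-sibilant consonant) → -o → *mojefo*.

mojefo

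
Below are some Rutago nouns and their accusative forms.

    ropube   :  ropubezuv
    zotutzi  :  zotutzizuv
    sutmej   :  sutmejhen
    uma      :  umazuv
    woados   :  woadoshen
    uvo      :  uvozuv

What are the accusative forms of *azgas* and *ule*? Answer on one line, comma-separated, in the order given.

The suffix is conditioned by the final sound: -hen when the stem ends in a consonant (*sutmej*, *woados*); -zuv when the stem ends in a vowel (*ropube*, *zotutzi*, *uma*, *uvo*).
*azgas* — final sound /s/ (a consonant) → -hen → *azgashen*.
*ule*: final sound = /e/, a vowel → -zuv → *ulezuv*.

azgashen, ulezuv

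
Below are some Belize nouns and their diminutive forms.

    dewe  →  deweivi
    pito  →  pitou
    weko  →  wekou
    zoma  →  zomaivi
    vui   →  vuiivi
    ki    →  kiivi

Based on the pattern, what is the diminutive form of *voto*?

The alternation tracks the last vowel of the stem — -u when the last vowel of the stem is a rounded vowel (*pito*, *weko*); -ivi when the last vowel of the stem is an unrounded vowel (*dewe*, *zoma*, *vui*, *ki*).
The last vowel of *voto* is /o/, which is a rounded vowel, so the suffix is -u, giving *votou*.

votou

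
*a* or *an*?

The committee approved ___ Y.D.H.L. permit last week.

a

The indefinite article is chosen by the initial *sound* of the following word, not its spelling.
The initialism *Y.D.H.L.* is read letter by letter; the first letter, Y, is pronounced /waɪ/, which begins with a consonant sound.
So the article is *a*: The committee approved a Y.D.H.L. permit last week.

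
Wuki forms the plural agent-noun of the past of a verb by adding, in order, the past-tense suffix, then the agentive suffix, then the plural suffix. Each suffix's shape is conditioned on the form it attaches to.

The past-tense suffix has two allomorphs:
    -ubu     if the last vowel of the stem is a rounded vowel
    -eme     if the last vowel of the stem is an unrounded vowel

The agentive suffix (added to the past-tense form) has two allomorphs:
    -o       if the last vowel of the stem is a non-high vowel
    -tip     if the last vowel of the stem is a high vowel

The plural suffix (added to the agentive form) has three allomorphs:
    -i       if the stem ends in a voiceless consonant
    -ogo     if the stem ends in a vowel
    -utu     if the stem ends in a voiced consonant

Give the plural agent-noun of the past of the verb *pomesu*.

pomesuubutipi

*pomesu* — last vowel /u/ (a rounded vowel) → -ubu → *pomesuubu*.
Since the last vowel of the past-tense form *pomesuubu* is /u/ (a high vowel), it takes -tip, giving *pomesuubutip*.
The agentive form *pomesuubutip* — final sound /p/ (a voiceless consonant) → -i → *pomesuubutipi*.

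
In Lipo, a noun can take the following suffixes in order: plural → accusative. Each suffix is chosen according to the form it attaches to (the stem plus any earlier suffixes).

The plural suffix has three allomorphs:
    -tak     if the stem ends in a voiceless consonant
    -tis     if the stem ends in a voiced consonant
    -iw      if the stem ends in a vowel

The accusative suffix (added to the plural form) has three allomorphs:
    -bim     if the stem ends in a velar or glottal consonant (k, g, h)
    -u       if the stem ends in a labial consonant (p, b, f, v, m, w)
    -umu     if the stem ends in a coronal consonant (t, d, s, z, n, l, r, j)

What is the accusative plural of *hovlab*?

hovlabtisumu

*hovlab* — final sound /b/ (a voiced consonant) → -tis → *hovlabtis*.
The plural form *hovlabtis* — final consonant /s/ (coronal) → -umu → *hovlabtisumu*.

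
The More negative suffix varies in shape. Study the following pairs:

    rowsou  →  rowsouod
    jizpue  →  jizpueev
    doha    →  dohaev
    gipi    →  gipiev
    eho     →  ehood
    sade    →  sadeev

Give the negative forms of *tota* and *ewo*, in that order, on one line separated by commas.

totaev, ewood

The alternation tracks the last vowel of the stem — -od when the last vowel of the stem is a rounded vowel (*rowsou*, *eho*); -ev when the last vowel of the stem is an unrounded vowel (*jizpue*, *doha*, *gipi*, *sade*).
The last vowel of *tota* is /a/, which is an unrounded vowel, so the suffix is -ev, giving *totaev*.
*ewo* — last vowel /o/ (a rounded vowel) → -od → *ewood*.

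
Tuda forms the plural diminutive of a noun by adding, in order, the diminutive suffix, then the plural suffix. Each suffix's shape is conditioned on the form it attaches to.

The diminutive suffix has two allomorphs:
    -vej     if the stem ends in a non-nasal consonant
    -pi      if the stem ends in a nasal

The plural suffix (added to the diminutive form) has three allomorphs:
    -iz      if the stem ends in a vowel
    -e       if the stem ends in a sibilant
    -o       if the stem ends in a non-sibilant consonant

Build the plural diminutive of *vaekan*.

*vaekan* — final consonant /n/ (a nasal) → -pi → *vaekanpi*.
The diminutive form *vaekanpi* — final sound /i/ (a vowel) → -iz → *vaekanpiiz*.

vaekanpiiz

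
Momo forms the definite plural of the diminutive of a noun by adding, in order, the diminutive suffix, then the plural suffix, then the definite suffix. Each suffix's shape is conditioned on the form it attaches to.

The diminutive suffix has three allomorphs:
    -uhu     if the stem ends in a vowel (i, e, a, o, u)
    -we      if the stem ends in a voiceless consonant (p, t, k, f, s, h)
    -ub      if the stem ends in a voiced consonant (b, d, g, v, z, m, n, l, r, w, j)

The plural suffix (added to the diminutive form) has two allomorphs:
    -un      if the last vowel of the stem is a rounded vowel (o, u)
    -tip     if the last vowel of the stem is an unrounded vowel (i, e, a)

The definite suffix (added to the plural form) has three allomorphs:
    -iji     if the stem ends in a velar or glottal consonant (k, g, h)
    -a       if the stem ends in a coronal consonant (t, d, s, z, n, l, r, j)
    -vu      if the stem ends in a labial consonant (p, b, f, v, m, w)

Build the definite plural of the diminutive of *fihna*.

The final sound of *fihna* is /a/, which is a vowel, so the diminutive suffix is -uhu, giving *fihnauhu*.
Since the last vowel of the diminutive form *fihnauhu* is /u/ (a rounded vowel), it takes -un, giving *fihnauhuun*.
The final consonant of the plural form *fihnauhuun* is /n/, which is coronal, so the definite suffix is -a, giving *fihnauhuuna*.

fihnauhuuna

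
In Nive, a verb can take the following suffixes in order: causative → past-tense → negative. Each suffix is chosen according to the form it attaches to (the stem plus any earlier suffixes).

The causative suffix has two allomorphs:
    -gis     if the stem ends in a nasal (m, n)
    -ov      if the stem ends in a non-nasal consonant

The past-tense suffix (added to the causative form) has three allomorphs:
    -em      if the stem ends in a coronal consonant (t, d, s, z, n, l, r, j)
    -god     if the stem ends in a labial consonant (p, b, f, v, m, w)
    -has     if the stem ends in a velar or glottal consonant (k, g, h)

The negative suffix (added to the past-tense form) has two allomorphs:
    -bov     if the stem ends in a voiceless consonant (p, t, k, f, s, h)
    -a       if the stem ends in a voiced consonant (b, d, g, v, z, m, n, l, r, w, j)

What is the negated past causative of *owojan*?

owojangisema

*owojan*: final consonant = /n/, a nasal → -gis → *owojangis*.
Since the final consonant of the causative form *owojangis* is /s/ (coronal), it takes -em, giving *owojangisem*.
The past-tense form *owojangisem* — final consonant /m/ (voiced) → -a → *owojangisema*.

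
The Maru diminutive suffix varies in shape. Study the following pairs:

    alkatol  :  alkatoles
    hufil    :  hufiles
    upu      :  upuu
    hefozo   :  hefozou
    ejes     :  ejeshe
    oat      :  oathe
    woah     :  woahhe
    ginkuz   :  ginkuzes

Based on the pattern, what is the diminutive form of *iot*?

Looking at the final sound of each stem: -he when the stem ends in a voiceless consonant (*ejes*, *oat*, *woah*); -es when the stem ends in a voiced consonant (*alkatol*, *hufil*, *ginkuz*); -u when the stem ends in a vowel (*upu*, *hefozo*).
*iot* — final sound /t/ (a voiceless consonant) → -he → *iothe*.

iothe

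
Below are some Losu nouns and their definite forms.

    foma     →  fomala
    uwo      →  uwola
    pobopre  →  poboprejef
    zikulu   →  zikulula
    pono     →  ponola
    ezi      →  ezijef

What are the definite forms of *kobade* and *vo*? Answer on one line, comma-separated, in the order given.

kobadejef, vola

The pattern is front/back vowel harmony: -jef when the last vowel of the stem is a front vowel (*pobopre*, *ezi*); -la when the last vowel of the stem is a back vowel (*foma*, *uwo*, *zikulu*, *pono*).
*kobade*: last vowel = /e/, a front vowel → -jef → *kobadejef*.
*vo*: last vowel = /o/, a back vowel → -la → *vola*.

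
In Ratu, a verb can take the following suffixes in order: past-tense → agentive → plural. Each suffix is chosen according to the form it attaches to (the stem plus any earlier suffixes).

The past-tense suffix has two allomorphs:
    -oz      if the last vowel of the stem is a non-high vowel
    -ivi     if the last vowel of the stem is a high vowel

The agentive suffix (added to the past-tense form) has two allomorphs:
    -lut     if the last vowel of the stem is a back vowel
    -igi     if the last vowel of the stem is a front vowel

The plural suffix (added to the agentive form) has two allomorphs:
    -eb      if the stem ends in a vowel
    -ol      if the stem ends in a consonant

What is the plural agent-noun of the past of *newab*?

*newab*: last vowel = /a/, a non-high vowel → -oz → *newaboz*.
Since the last vowel of the past-tense form *newaboz* is /o/ (a back vowel), it takes -lut, giving *newabozlut*.
The agentive form *newabozlut*: final sound = /t/, a consonant → -ol → *newabozlutol*.

newabozlutol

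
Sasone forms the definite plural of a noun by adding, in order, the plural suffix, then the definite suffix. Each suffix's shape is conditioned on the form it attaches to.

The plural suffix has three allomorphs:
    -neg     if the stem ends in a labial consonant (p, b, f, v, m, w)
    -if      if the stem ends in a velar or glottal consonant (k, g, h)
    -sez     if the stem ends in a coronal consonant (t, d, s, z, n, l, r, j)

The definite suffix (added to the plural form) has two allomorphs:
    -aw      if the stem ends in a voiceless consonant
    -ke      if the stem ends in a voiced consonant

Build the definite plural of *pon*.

*pon*: final consonant = /n/, coronal → -sez → *ponsez*.
Since the final consonant of the plural form *ponsez* is /z/ (voiced), it takes -ke, giving *ponsezke*.

ponsezke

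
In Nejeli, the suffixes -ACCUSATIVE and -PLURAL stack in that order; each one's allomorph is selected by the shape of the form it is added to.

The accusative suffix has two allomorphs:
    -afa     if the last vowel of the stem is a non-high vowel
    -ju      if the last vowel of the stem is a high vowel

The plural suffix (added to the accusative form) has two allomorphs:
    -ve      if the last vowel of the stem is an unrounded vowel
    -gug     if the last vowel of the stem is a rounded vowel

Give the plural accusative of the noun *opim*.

The last vowel of *opim* is /i/, which is a high vowel, so the accusative suffix is -ju, giving *opimju*.
The accusative form *opimju* — last vowel /u/ (a rounded vowel) → -gug → *opimjugug*.

opimjugug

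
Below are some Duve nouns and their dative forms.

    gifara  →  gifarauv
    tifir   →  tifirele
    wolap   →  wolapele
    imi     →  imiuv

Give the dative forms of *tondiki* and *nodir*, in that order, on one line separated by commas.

tondikiuv, nodirele

The alternation tracks the final sound of the stem — -ele when the stem ends in a consonant (*tifir*, *wolap*); -uv when the stem ends in a vowel (*gifara*, *imi*).
The final sound of *tondiki* is /i/, which is a vowel, so the suffix is -uv, giving *tondikiuv*.
Since the final sound of *nodir* is /r/ (a consonant), it takes -ele, giving *nodirele*.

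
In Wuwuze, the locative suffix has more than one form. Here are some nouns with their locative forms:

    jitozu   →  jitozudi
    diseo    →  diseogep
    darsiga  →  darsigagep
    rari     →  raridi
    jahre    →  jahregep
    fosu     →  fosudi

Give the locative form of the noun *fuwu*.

The suffix is conditioned by the last vowel: -di when the last vowel of the stem is a high vowel (*jitozu*, *rari*, *fosu*); -gep when the last vowel of the stem is a non-high vowel (*diseo*, *darsiga*, *jahre*).
Since the last vowel of *fuwu* is /u/ (a high vowel), it takes -di, giving *fuwudi*.

fuwudi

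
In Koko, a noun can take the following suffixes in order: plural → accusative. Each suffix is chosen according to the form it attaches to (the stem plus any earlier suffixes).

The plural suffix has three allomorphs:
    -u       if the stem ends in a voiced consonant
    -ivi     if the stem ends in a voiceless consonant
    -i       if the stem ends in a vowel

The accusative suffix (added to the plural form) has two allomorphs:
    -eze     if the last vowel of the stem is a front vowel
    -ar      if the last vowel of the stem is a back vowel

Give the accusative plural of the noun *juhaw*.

juhawuar

*juhaw*: final sound = /w/, a voiced consonant → -u → *juhawu*.
Since the last vowel of the plural form *juhawu* is /u/ (a back vowel), it takes -ar, giving *juhawuar*.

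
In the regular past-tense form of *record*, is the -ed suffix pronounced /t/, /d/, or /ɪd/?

/ɪd/

The stem *record* ends in /t/ or /d/.
The -ed suffix is realized as /ɪd/ after /t, d/; as /t/ after other voiceless consonants; and as /d/ after other voiced sounds.
So -ed on *record* is pronounced /ɪd/.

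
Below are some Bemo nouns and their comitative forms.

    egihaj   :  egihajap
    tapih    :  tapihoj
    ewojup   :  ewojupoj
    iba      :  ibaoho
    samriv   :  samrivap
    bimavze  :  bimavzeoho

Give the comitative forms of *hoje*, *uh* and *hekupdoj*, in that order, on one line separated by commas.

The pattern is voicing of the final sound: -oj when the stem ends in a voiceless consonant (*tapih*, *ewojup*); -ap when the stem ends in a voiced consonant (*egihaj*, *samriv*); -oho when the stem ends in a vowel (*iba*, *bimavze*).
The final sound of *hoje* is /e/, which is a vowel, so the suffix is -oho, giving *hojeoho*.
The final sound of *uh* is /h/, which is a voiceless consonant, so the suffix is -oj, giving *uhoj*.
*hekupdoj*: final sound = /j/, a voiced consonant → -ap → *hekupdojap*.

hojeoho, uhoj, hekupdojap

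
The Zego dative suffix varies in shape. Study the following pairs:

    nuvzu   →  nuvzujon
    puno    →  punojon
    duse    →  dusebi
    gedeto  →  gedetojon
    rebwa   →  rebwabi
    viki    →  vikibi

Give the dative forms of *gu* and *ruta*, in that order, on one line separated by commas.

The suffix is conditioned by the last vowel: -jon when the last vowel of the stem is a rounded vowel (*nuvzu*, *puno*, *gedeto*); -bi when the last vowel of the stem is an unrounded vowel (*duse*, *rebwa*, *viki*).
Since the last vowel of *gu* is /u/ (a rounded vowel), it takes -jon, giving *gujon*.
*ruta* — last vowel /a/ (an unrounded vowel) → -bi → *rutabi*.

gujon, rutabi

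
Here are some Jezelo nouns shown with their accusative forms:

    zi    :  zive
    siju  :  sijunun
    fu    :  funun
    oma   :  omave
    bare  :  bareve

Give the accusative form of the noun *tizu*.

tizunun

Looking at the last vowel of each stem: -nun when the last vowel of the stem is a rounded vowel (*siju*, *fu*); -ve when the last vowel of the stem is an unrounded vowel (*zi*, *oma*, *bare*).
*tizu* — last vowel /u/ (a rounded vowel) → -nun → *tizunun*.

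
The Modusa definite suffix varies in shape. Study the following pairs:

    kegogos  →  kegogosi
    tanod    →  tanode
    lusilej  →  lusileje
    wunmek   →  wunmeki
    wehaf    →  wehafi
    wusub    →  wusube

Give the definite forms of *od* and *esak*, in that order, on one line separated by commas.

ode, esaki

The pattern is voicing of the final consonant: -i when the stem ends in a voiceless consonant (*kegogos*, *wunmek*, *wehaf*); -e when the stem ends in a voiced consonant (*tanod*, *lusilej*, *wusub*).
*od* — final consonant /d/ (voiced) → -e → *ode*.
Since the final consonant of *esak* is /k/ (voiceless), it takes -i, giving *esaki*.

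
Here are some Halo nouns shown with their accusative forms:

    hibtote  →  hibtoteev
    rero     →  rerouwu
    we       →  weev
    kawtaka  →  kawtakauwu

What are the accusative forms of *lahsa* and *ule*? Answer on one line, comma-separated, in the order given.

lahsauwu, uleev

The pattern is front/back vowel harmony: -ev when the last vowel of the stem is a front vowel (*hibtote*, *we*); -uwu when the last vowel of the stem is a back vowel (*rero*, *kawtaka*).
Since the last vowel of *lahsa* is /a/ (a back vowel), it takes -uwu, giving *lahsauwu*.
Since the last vowel of *ule* is /e/ (a front vowel), it takes -ev, giving *uleev*.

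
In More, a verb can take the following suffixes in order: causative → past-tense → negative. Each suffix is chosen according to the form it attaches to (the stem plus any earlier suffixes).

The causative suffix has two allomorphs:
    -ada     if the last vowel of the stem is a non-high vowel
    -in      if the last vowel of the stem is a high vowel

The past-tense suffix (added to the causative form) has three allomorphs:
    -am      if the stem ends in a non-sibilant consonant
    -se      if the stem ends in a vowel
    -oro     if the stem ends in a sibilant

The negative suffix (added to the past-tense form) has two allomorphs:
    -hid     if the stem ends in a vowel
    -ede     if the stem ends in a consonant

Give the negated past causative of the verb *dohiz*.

dohizinamede

Since the last vowel of *dohiz* is /i/ (a high vowel), it takes -in, giving *dohizin*.
The causative form *dohizin* — final sound /n/ (a non-sibilant consonant) → -am → *dohizinam*.
The past-tense form *dohizinam* — final sound /m/ (a consonant) → -ede → *dohizinamede*.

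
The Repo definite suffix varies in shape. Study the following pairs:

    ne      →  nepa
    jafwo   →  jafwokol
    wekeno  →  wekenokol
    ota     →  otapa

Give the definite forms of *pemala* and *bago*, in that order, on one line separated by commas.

The alternation tracks the last vowel of the stem — -kol when the last vowel of the stem is a rounded vowel (*jafwo*, *wekeno*); -pa when the last vowel of the stem is an unrounded vowel (*ne*, *ota*).
Since the last vowel of *pemala* is /a/ (an unrounded vowel), it takes -pa, giving *pemalapa*.
*bago* — last vowel /o/ (a rounded vowel) → -kol → *bagokol*.

pemalapa, bagokol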